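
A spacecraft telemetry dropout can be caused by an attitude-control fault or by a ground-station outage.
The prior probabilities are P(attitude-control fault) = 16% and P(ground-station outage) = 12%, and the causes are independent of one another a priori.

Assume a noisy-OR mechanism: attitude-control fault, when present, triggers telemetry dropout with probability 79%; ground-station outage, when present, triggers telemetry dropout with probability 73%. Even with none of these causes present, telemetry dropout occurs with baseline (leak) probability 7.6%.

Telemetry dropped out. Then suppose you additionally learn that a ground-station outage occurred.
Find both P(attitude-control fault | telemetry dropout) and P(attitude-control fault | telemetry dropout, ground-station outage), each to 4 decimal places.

Under noisy-OR, P(telemetry dropout | causes) = 1 − (1−0.076)·∏(1−qᵢ) over the active causes.
By total probability over the 4 (attitude-control fault, ground-station outage) configurations:
  P(telemetry dropout) = 0.076×0.84×0.88 + 0.75052×0.84×0.12 + 0.80596×0.16×0.88 + 0.947609×0.16×0.12
        = 0.056179 + 0.075652 + 0.113479 + 0.018194 = 0.263504
Configurations with attitude-control fault contribute 0.131673, so
  P(attitude-control fault | telemetry dropout) = 0.131673 / 0.263504 ≈ 0.4997

Now also conditioning on ground-station outage=true:
P(telemetry dropout | ground-station outage) = 0.75052×0.84 + 0.947609×0.16 = 0.630437 + 0.151617 = 0.782054
Restricting to configurations with attitude-control fault present: 0.947609×0.16 = 0.151617.
So P(attitude-control fault | telemetry dropout, ground-station outage) = 0.151617/0.782054 ≈ 0.1939.

P(attitude-control fault | telemetry dropout) ≈ 0.4997; P(attitude-control fault | telemetry dropout, ground-station outage) ≈ 0.1939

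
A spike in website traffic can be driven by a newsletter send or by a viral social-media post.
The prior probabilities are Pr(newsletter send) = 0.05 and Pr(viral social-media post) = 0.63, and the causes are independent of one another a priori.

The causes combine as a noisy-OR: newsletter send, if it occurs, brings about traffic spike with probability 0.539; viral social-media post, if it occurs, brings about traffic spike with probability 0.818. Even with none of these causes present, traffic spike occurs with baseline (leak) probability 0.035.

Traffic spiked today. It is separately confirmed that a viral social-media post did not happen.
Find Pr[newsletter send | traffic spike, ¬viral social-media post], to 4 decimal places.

Under noisy-OR, P(traffic spike | causes) = 1 − (1−0.035)·∏(1−qᵢ) over the active causes.
Numerator (weight on configurations with newsletter send): 0.555135·0.05 = 0.027757
Denominator P(traffic spike | ¬viral social-media post): 0.035·0.95 + 0.555135·0.05 = 0.061007
Posterior = 0.027757 / 0.061007 ≈ 0.4550

Pr[newsletter send | traffic spike, ¬viral social-media post] ≈ 0.4550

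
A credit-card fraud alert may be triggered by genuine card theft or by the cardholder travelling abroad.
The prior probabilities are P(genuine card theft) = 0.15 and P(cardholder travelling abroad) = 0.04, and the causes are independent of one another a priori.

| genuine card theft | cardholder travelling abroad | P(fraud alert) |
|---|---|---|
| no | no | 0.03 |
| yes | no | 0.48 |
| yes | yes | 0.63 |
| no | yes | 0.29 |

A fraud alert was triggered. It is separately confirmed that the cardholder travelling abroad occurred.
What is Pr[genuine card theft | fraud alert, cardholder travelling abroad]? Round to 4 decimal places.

Pr[genuine card theft | fraud alert, cardholder travelling abroad] ≈ 0.2771

Numerator (weight on configurations with genuine card theft): 0.63×0.15 = 0.094500
Denominator P(fraud alert | cardholder travelling abroad): 0.29×0.85 + 0.63×0.15 = 0.341000
P(genuine card theft | fraud alert, cardholder travelling abroad) = 0.094500/0.341000 ≈ 0.2771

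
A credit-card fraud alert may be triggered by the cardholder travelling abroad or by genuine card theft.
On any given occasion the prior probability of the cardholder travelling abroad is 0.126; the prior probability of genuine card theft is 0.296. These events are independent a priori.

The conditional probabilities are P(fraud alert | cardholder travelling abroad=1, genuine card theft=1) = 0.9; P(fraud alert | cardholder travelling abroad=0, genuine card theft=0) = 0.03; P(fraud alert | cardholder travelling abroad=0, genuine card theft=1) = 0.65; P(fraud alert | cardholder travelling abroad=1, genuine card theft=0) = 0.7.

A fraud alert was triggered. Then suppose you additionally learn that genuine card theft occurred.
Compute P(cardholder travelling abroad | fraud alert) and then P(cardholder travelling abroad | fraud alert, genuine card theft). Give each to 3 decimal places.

Sum P(fraud alert|·) weighted by the priors over the 4 (cardholder travelling abroad, genuine card theft) configurations:
  P(fraud alert) = 0.03*0.874*0.704 + 0.65*0.874*0.296 + 0.7*0.126*0.704 + 0.9*0.126*0.296
        = 0.018459 + 0.168158 + 0.062093 + 0.033566 = 0.282276
The terms with cardholder travelling abroad present sum to 0.095659, so
  P(cardholder travelling abroad | fraud alert) = 0.095659 / 0.282276 ≈ 0.339

Now also conditioning on genuine card theft=true:
P(fraud alert | genuine card theft) = 0.65*0.874 + 0.9*0.126 = 0.568100 + 0.113400 = 0.681500
Of this, 0.113400 comes from 0.9*0.126 (the cardholder travelling abroad=true cases).
P(cardholder travelling abroad | fraud alert, genuine card theft) = 0.113400 / 0.681500 ≈ 0.166
This is intercausal reasoning (explaining away): once genuine card theft accounts for the fraud alert, cardholder travelling abroad becomes less likely.

P(cardholder travelling abroad | fraud alert) ≈ 0.339; P(cardholder travelling abroad | fraud alert, genuine card theft) ≈ 0.166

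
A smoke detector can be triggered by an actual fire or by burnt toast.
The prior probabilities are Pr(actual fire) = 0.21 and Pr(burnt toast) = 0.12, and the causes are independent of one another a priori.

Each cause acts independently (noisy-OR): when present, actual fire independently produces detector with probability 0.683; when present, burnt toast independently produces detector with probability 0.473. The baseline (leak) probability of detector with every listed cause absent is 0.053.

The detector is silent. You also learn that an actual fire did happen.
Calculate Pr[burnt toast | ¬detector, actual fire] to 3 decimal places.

Under noisy-OR, P(detector | causes) = 1 − (1−0.053)·∏(1−qᵢ) over the active causes.
Sum P(¬detector|·) weighted by the priors over both values of burnt toast:
  P(¬detector | actual fire) = 0.300199*0.88 + 0.158205*0.12
        = 0.264175 + 0.018985 = 0.283160
Keeping only the burnt toast-present terms gives 0.018985, so
  P(burnt toast | ¬detector, actual fire) = 0.018985 / 0.283160 ≈ 0.067

Pr[burnt toast | ¬detector, actual fire] ≈ 0.067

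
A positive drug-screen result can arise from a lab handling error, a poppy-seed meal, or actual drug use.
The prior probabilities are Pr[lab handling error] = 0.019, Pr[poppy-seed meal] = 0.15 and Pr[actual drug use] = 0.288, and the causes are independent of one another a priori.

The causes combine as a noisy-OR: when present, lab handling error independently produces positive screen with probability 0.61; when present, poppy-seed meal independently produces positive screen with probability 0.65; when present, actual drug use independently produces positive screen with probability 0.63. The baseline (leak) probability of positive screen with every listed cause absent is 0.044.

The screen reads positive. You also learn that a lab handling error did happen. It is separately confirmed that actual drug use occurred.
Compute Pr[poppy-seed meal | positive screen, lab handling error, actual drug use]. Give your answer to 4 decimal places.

Pr[poppy-seed meal | positive screen, lab handling error, actual drug use] ≈ 0.1631

Under noisy-OR, P(positive screen | causes) = 1 − (1−0.044)·∏(1−qᵢ) over the active causes.
For the numerator, keep only poppy-seed meal=true terms: 0.951717×0.15 = 0.142758
Denominator P(positive screen | lab handling error, actual drug use): 0.862049×0.85 + 0.951717×0.15 = 0.875500
Posterior = 0.142758 / 0.875500 ≈ 0.1631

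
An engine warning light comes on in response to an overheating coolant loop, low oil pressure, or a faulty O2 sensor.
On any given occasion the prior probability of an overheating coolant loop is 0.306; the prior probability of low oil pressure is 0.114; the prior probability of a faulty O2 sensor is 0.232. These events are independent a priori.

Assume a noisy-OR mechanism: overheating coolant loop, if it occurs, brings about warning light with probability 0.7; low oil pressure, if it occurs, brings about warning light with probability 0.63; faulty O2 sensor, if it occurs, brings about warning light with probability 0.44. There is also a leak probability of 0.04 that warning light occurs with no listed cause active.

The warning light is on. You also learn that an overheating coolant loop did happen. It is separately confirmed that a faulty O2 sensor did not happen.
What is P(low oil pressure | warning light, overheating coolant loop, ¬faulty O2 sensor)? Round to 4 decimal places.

P(low oil pressure | warning light, overheating coolant loop, ¬faulty O2 sensor) ≈ 0.1390

Under noisy-OR, P(warning light | causes) = 1 − (1−0.04)·∏(1−qᵢ) over the active causes.
P(warning light | overheating coolant loop, ¬faulty O2 sensor) = 0.712*0.886 + 0.89344*0.114 = 0.630832 + 0.101852 = 0.732684
Of this, 0.101852 comes from 0.89344*0.114 (the low oil pressure=true cases).
Hence the posterior is 0.101852/0.732684 ≈ 0.1390.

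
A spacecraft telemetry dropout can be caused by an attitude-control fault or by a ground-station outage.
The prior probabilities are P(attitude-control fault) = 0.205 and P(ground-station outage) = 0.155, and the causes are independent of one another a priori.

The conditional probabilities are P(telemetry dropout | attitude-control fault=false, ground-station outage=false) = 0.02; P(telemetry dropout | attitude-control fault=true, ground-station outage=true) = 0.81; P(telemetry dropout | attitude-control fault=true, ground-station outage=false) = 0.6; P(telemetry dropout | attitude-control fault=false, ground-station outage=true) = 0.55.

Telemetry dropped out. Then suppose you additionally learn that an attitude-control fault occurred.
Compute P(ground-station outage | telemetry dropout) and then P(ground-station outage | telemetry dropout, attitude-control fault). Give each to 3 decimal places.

Sum P(telemetry dropout|·) weighted by the priors over the 4 (attitude-control fault, ground-station outage) configurations:
  P(telemetry dropout) = 0.02*0.795*0.845 + 0.55*0.795*0.155 + 0.6*0.205*0.845 + 0.81*0.205*0.155
        = 0.013435 + 0.067774 + 0.103935 + 0.025738 = 0.210882
The terms with ground-station outage present sum to 0.093512, so
  P(ground-station outage | telemetry dropout) = 0.093512 / 0.210882 ≈ 0.443

Now condition on the additional information:
Weight on ground-station outage=true, given the evidence: 0.81*0.155 = 0.125550
Denominator P(telemetry dropout | attitude-control fault): 0.6*0.845 + 0.81*0.155 = 0.632550
P(ground-station outage | telemetry dropout, attitude-control fault) = 0.125550/0.632550 ≈ 0.198
This is intercausal reasoning (explaining away): once attitude-control fault accounts for the telemetry dropout, ground-station outage becomes less likely.

P(ground-station outage | telemetry dropout) ≈ 0.443; P(ground-station outage | telemetry dropout, attitude-control fault) ≈ 0.198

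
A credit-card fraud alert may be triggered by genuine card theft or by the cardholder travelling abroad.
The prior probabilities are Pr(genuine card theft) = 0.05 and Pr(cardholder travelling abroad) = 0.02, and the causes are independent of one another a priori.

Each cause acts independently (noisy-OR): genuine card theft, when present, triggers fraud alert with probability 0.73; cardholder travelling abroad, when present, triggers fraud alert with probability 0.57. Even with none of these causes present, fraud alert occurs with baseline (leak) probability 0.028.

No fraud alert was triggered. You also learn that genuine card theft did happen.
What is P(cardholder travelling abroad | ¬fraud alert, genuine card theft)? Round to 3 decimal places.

Under noisy-OR, P(fraud alert | causes) = 1 − (1−0.028)·∏(1−qᵢ) over the active causes.
By total probability over both values of cardholder travelling abroad:
  P(¬fraud alert | genuine card theft) = 0.26244*0.98 + 0.112849*0.02
        = 0.257191 + 0.002257 = 0.259448
Configurations with cardholder travelling abroad contribute 0.002257, so
  P(cardholder travelling abroad | ¬fraud alert, genuine card theft) = 0.002257 / 0.259448 ≈ 0.009

P(cardholder travelling abroad | ¬fraud alert, genuine card theft) ≈ 0.009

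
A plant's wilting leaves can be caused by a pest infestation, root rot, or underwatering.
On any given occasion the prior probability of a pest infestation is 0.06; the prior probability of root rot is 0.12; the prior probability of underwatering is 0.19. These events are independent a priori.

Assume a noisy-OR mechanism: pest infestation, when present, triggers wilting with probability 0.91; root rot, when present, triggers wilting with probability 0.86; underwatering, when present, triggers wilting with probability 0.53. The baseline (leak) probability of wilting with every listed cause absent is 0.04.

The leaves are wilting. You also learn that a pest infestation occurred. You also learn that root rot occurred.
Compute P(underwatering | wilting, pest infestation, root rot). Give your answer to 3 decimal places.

Under noisy-OR, P(wilting | causes) = 1 − (1−0.04)·∏(1−qᵢ) over the active causes.
P(wilting | pest infestation, root rot) = 0.987904×0.81 + 0.994315×0.19 = 0.800202 + 0.188920 = 0.989122
Restricting to configurations with underwatering present: 0.994315×0.19 = 0.188920.
P(underwatering | wilting, pest infestation, root rot) = 0.188920 / 0.989122 ≈ 0.191

P(underwatering | wilting, pest infestation, root rot) ≈ 0.191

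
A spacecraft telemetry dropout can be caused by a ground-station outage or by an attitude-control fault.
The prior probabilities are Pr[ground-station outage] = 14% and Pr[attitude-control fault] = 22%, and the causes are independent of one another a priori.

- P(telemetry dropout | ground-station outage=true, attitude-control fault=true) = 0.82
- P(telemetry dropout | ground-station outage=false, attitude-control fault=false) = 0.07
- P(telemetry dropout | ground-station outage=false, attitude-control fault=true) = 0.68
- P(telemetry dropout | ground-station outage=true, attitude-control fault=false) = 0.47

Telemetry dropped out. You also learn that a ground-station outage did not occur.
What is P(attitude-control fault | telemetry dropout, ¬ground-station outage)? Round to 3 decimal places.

Sum P(telemetry dropout|·) weighted by the priors over both values of attitude-control fault:
  P(telemetry dropout | ¬ground-station outage) = 0.07×0.78 + 0.68×0.22
        = 0.054600 + 0.149600 = 0.204200
The terms with attitude-control fault present sum to 0.149600, so
  P(attitude-control fault | telemetry dropout, ¬ground-station outage) = 0.149600 / 0.204200 ≈ 0.733

P(attitude-control fault | telemetry dropout, ¬ground-station outage) ≈ 0.733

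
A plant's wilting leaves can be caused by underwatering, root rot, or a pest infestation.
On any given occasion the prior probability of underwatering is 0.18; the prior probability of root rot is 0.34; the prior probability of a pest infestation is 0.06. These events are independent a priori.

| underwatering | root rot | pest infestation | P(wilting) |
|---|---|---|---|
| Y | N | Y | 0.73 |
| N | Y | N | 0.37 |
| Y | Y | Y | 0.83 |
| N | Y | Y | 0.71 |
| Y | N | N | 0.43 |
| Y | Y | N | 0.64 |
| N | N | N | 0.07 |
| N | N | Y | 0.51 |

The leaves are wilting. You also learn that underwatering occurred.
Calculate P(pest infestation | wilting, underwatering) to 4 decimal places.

P(pest infestation | wilting, underwatering) ≈ 0.0886

P(wilting | underwatering) = 0.43·0.66·0.94 + 0.73·0.66·0.06 + 0.64·0.34·0.94 + 0.83·0.34·0.06 = 0.266772 + 0.028908 + 0.204544 + 0.016932 = 0.517156
The pest infestation-present share is 0.028908 + 0.016932 = 0.045840.
P(pest infestation | wilting, underwatering) = 0.045840 / 0.517156 ≈ 0.0886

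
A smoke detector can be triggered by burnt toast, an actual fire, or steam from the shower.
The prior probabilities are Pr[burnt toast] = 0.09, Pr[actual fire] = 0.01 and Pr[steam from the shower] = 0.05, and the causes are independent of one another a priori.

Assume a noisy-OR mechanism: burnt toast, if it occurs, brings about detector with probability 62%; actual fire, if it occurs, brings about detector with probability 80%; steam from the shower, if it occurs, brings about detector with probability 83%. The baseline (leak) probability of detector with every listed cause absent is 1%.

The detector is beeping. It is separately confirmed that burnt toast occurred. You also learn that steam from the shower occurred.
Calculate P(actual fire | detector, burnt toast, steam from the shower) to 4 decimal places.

Under noisy-OR, P(detector | causes) = 1 − (1−0.01)·∏(1−qᵢ) over the active causes.
By total probability over both values of actual fire:
  P(detector | burnt toast, steam from the shower) = 0.936046×0.99 + 0.987209×0.01
        = 0.926686 + 0.009872 = 0.936558
Configurations with actual fire contribute 0.009872, so
  P(actual fire | detector, burnt toast, steam from the shower) = 0.009872 / 0.936558 ≈ 0.0105

P(actual fire | detector, burnt toast, steam from the shower) ≈ 0.0105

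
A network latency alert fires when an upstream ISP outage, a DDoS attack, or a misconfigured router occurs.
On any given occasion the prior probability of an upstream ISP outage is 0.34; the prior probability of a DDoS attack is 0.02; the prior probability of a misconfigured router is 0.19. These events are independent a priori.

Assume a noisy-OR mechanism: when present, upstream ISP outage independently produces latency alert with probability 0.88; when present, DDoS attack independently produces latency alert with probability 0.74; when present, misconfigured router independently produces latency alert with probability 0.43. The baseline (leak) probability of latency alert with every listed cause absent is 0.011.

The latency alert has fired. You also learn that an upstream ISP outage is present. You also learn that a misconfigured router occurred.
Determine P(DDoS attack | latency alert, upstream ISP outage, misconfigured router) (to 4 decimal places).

P(DDoS attack | latency alert, upstream ISP outage, misconfigured router) ≈ 0.0211

Under noisy-OR, P(latency alert | causes) = 1 − (1−0.011)·∏(1−qᵢ) over the active causes.
Enumerate both values of DDoS attack and weight by the priors:
  P(latency alert | upstream ISP outage, misconfigured router) = 0.932352*0.98 + 0.982412*0.02
        = 0.913705 + 0.019648 = 0.933353
Configurations with DDoS attack contribute 0.019648, so
  P(DDoS attack | latency alert, upstream ISP outage, misconfigured router) = 0.019648 / 0.933353 ≈ 0.0211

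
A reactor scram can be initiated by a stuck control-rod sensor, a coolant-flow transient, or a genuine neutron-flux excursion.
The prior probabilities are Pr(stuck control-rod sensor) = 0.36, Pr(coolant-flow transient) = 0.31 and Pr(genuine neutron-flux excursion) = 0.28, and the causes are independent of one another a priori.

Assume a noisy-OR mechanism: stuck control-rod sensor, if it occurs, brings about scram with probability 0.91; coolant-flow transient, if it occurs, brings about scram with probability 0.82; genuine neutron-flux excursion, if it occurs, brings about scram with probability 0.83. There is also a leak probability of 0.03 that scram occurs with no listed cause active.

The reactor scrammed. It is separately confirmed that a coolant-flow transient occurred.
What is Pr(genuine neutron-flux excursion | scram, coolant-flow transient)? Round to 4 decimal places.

Under noisy-OR, P(scram | causes) = 1 − (1−0.03)·∏(1−qᵢ) over the active causes.
P(scram | coolant-flow transient) = 0.8254×0.64×0.72 + 0.970318×0.64×0.28 + 0.984286×0.36×0.72 + 0.997329×0.36×0.28 = 0.380344 + 0.173881 + 0.255127 + 0.100531 = 0.909883
The genuine neutron-flux excursion-present share is 0.173881 + 0.100531 = 0.274412.
P(genuine neutron-flux excursion | scram, coolant-flow transient) = 0.274412 / 0.909883 ≈ 0.3016

Pr(genuine neutron-flux excursion | scram, coolant-flow transient) ≈ 0.3016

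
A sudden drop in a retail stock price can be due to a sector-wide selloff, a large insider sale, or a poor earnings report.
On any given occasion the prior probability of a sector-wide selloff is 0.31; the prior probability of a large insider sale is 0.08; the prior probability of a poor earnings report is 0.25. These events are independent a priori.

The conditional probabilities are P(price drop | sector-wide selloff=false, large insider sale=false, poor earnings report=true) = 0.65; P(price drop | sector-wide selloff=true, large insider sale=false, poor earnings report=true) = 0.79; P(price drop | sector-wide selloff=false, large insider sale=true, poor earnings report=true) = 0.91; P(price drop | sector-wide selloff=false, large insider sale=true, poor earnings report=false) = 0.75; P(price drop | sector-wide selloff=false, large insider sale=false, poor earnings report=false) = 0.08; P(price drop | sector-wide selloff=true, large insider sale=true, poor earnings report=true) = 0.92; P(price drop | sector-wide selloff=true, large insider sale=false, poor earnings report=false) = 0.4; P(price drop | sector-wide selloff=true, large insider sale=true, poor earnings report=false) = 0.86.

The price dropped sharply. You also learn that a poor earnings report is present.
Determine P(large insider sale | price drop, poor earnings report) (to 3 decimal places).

P(large insider sale | price drop, poor earnings report) ≈ 0.103

P(price drop | poor earnings report) = 0.65×0.69×0.92 + 0.91×0.69×0.08 + 0.79×0.31×0.92 + 0.92×0.31×0.08 = 0.412620 + 0.050232 + 0.225308 + 0.022816 = 0.710976
Restricting to configurations with large insider sale present: 0.050232 + 0.022816 = 0.073048.
Hence the posterior is 0.073048/0.710976 ≈ 0.103.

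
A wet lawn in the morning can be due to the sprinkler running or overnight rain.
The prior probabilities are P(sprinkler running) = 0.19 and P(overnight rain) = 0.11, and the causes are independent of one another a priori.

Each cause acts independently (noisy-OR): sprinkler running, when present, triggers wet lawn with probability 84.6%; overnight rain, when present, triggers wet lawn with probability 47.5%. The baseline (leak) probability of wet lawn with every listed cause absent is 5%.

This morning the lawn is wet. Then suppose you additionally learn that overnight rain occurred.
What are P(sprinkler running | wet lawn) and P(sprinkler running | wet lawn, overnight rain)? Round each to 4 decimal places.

P(sprinkler running | wet lawn) ≈ 0.6697; P(sprinkler running | wet lawn, overnight rain) ≈ 0.3017

Under noisy-OR, P(wet lawn | causes) = 1 − (1−0.05)·∏(1−qᵢ) over the active causes.
P(wet lawn) = 0.05*0.81*0.89 + 0.50125*0.81*0.11 + 0.8537*0.19*0.89 + 0.923192*0.19*0.11 = 0.036045 + 0.044661 + 0.144361 + 0.019295 = 0.244362
Of this, 0.163656 comes from 0.144361 + 0.019295 (the sprinkler running=true cases).
So P(sprinkler running | wet lawn) = 0.163656/0.244362 ≈ 0.6697.

Now condition on the additional information:
For the numerator, keep only sprinkler running=true terms: 0.923192*0.19 = 0.175406
The normalizing constant is 0.50125*0.81 + 0.923192*0.19 = 0.581418
P(sprinkler running | wet lawn, overnight rain) = 0.175406/0.581418 ≈ 0.3017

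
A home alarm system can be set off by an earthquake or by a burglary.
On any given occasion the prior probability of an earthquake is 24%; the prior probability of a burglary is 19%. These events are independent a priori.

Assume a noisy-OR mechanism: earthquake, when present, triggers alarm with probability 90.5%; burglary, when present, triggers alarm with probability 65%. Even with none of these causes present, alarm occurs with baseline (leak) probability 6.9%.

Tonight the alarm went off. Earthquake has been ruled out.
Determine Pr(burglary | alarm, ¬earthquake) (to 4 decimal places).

Pr(burglary | alarm, ¬earthquake) ≈ 0.6962

Under noisy-OR, P(alarm | causes) = 1 − (1−0.069)·∏(1−qᵢ) over the active causes.
P(alarm | ¬earthquake) = 0.069*0.81 + 0.67415*0.19 = 0.055890 + 0.128088 = 0.183978
Restricting to configurations with burglary present: 0.67415*0.19 = 0.128088.
So P(burglary | alarm, ¬earthquake) = 0.128088/0.183978 ≈ 0.6962.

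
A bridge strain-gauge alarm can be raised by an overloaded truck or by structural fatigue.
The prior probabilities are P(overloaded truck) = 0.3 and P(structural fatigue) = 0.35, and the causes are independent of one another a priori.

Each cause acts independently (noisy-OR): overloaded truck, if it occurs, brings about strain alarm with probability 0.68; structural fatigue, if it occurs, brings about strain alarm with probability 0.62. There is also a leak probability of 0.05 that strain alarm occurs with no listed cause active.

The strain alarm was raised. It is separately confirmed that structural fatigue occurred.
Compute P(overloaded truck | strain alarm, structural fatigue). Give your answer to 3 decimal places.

P(overloaded truck | strain alarm, structural fatigue) ≈ 0.372

Under noisy-OR, P(strain alarm | causes) = 1 − (1−0.05)·∏(1−qᵢ) over the active causes.
Enumerate both values of overloaded truck and weight by the priors:
  P(strain alarm | structural fatigue) = 0.639·0.7 + 0.88448·0.3
        = 0.447300 + 0.265344 = 0.712644
Keeping only the overloaded truck-present terms gives 0.265344, so
  P(overloaded truck | strain alarm, structural fatigue) = 0.265344 / 0.712644 ≈ 0.372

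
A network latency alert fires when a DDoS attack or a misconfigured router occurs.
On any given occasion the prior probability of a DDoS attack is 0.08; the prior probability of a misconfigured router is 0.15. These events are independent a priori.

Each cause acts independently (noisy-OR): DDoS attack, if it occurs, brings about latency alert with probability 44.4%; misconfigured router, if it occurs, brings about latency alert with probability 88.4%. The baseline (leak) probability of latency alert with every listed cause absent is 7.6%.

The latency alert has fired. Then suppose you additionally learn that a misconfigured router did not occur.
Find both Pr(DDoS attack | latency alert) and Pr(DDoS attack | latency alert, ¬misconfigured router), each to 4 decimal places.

Pr(DDoS attack | latency alert) ≈ 0.1954; Pr(DDoS attack | latency alert, ¬misconfigured router) ≈ 0.3575

Under noisy-OR, P(latency alert | causes) = 1 − (1−0.076)·∏(1−qᵢ) over the active causes.
For the numerator, keep only DDoS attack=true terms: 0.033065 + 0.011285 = 0.044350
The normalizing constant is 0.076·0.92·0.85 + 0.892816·0.92·0.15 + 0.486256·0.08·0.85 + 0.940406·0.08·0.15 = 0.226991
P(DDoS attack | latency alert) = 0.044350/0.226991 ≈ 0.1954

With the extra evidence:
P(latency alert | ¬misconfigured router) = 0.076×0.92 + 0.486256×0.08 = 0.069920 + 0.038900 = 0.108820
Of this, 0.038900 comes from 0.486256×0.08 (the DDoS attack=true cases).
Hence the posterior is 0.038900/0.108820 ≈ 0.3575.
With misconfigured router excluded, DDoS attack must carry more of the explanatory weight for the latency alert.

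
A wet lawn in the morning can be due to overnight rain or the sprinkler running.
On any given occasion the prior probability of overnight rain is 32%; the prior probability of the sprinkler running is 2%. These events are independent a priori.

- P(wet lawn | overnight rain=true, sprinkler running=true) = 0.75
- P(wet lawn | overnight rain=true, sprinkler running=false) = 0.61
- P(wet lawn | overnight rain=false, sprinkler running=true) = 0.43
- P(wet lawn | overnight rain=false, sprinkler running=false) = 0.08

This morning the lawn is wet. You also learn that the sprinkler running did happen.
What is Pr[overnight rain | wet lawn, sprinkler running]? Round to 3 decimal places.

Pr[overnight rain | wet lawn, sprinkler running] ≈ 0.451

For the numerator, keep only overnight rain=true terms: 0.75×0.32 = 0.240000
Denominator P(wet lawn | sprinkler running): 0.43×0.68 + 0.75×0.32 = 0.532400
P(overnight rain | wet lawn, sprinkler running) = 0.240000/0.532400 ≈ 0.451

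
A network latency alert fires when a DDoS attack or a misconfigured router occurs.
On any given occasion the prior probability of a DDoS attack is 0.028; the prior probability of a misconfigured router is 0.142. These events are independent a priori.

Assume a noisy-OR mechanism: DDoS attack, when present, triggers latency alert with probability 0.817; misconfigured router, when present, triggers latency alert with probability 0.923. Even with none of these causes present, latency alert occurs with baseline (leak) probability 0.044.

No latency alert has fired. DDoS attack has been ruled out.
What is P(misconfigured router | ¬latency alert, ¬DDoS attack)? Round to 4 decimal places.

P(misconfigured router | ¬latency alert, ¬DDoS attack) ≈ 0.0126

Under noisy-OR, P(latency alert | causes) = 1 − (1−0.044)·∏(1−qᵢ) over the active causes.
P(¬latency alert | ¬DDoS attack) = 0.956*0.858 + 0.073612*0.142 = 0.820248 + 0.010453 = 0.830701
The misconfigured router-present share is 0.073612*0.142 = 0.010453.
P(misconfigured router | ¬latency alert, ¬DDoS attack) = 0.010453 / 0.830701 ≈ 0.0126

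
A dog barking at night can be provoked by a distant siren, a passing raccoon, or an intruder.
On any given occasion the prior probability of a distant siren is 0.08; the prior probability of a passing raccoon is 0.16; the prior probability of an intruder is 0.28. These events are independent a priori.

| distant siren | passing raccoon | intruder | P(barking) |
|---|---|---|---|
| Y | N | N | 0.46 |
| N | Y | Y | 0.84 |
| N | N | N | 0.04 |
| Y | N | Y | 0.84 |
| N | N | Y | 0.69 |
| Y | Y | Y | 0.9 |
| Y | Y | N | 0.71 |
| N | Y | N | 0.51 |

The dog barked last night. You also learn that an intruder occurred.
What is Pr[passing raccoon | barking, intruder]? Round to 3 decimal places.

Enumerate the 4 (distant siren, passing raccoon) configurations and weight by the priors:
  P(barking | intruder) = 0.69*0.92*0.84 + 0.84*0.92*0.16 + 0.84*0.08*0.84 + 0.9*0.08*0.16
        = 0.533232 + 0.123648 + 0.056448 + 0.011520 = 0.724848
The terms with passing raccoon present sum to 0.135168, so
  P(passing raccoon | barking, intruder) = 0.135168 / 0.724848 ≈ 0.186

Pr[passing raccoon | barking, intruder] ≈ 0.186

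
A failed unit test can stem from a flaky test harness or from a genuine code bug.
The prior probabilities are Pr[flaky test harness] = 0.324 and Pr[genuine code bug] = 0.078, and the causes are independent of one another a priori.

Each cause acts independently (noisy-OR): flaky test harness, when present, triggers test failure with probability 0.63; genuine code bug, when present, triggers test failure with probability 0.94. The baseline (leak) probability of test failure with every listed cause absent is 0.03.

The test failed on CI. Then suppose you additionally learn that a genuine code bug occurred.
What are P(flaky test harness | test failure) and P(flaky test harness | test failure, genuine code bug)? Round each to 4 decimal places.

Under noisy-OR, P(test failure | causes) = 1 − (1−0.03)·∏(1−qᵢ) over the active causes.
P(test failure) = 0.03*0.676*0.922 + 0.9418*0.676*0.078 + 0.6411*0.324*0.922 + 0.978466*0.324*0.078 = 0.018698 + 0.049659 + 0.191515 + 0.024728 = 0.284600
Restricting to configurations with flaky test harness present: 0.191515 + 0.024728 = 0.216243.
P(flaky test harness | test failure) = 0.216243 / 0.284600 ≈ 0.7598

Now condition on the additional information:
P(test failure | genuine code bug) = 0.9418*0.676 + 0.978466*0.324 = 0.636657 + 0.317023 = 0.953680
Restricting to configurations with flaky test harness present: 0.978466*0.324 = 0.317023.
So P(flaky test harness | test failure, genuine code bug) = 0.317023/0.953680 ≈ 0.3324.

P(flaky test harness | test failure) ≈ 0.7598; P(flaky test harness | test failure, genuine code bug) ≈ 0.3324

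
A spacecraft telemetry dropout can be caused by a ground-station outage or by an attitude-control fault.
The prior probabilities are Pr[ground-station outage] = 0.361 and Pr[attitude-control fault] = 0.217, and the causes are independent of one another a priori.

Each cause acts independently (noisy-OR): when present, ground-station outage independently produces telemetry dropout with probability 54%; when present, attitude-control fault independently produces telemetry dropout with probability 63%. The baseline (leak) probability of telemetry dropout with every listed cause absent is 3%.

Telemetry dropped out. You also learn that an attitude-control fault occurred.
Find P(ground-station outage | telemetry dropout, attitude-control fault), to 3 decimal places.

P(ground-station outage | telemetry dropout, attitude-control fault) ≈ 0.424

Under noisy-OR, P(telemetry dropout | causes) = 1 − (1−0.03)·∏(1−qᵢ) over the active causes.
For the numerator, keep only ground-station outage=true terms: 0.834906×0.361 = 0.301401
The normalizing constant is 0.6411×0.639 + 0.834906×0.361 = 0.711064
P(ground-station outage | telemetry dropout, attitude-control fault) = 0.301401/0.711064 ≈ 0.424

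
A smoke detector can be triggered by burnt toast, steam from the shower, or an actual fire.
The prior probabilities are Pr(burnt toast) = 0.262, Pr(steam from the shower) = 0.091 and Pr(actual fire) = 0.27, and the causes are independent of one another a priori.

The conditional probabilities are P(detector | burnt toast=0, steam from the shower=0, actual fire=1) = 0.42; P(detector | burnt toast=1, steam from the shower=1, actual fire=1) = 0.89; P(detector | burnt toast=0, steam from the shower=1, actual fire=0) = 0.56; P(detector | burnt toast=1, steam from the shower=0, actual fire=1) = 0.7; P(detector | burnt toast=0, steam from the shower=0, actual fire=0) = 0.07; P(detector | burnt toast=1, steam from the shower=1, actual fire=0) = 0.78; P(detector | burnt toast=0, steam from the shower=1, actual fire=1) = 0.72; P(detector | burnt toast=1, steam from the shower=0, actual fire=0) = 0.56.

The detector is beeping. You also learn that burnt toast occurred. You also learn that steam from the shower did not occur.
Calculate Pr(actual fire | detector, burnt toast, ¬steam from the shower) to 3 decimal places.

Sum P(detector|·) weighted by the priors over both values of actual fire:
  P(detector | burnt toast, ¬steam from the shower) = 0.56·0.73 + 0.7·0.27
        = 0.408800 + 0.189000 = 0.597800
Configurations with actual fire contribute 0.189000, so
  P(actual fire | detector, burnt toast, ¬steam from the shower) = 0.189000 / 0.597800 ≈ 0.316

Pr(actual fire | detector, burnt toast, ¬steam from the shower) ≈ 0.316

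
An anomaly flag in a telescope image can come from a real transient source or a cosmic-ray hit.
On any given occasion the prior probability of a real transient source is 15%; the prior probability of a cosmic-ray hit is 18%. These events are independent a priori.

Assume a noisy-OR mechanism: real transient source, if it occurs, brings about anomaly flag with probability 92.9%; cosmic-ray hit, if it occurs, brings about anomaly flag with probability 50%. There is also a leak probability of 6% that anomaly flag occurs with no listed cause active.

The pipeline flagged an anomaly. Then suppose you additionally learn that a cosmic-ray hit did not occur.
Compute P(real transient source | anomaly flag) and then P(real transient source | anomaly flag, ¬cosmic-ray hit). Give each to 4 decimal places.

P(real transient source | anomaly flag) ≈ 0.5341; P(real transient source | anomaly flag, ¬cosmic-ray hit) ≈ 0.7330

Under noisy-OR, P(anomaly flag | causes) = 1 − (1−0.06)·∏(1−qᵢ) over the active causes.
Enumerate the 4 (real transient source, cosmic-ray hit) configurations and weight by the priors:
  P(anomaly flag) = 0.06*0.85*0.82 + 0.53*0.85*0.18 + 0.93326*0.15*0.82 + 0.96663*0.15*0.18
        = 0.041820 + 0.081090 + 0.114791 + 0.026099 = 0.263800
Configurations with real transient source contribute 0.140890, so
  P(real transient source | anomaly flag) = 0.140890 / 0.263800 ≈ 0.5341

With the extra evidence:
For the numerator, keep only real transient source=true terms: 0.93326×0.15 = 0.139989
The normalizing constant is 0.06×0.85 + 0.93326×0.15 = 0.190989
P(real transient source | anomaly flag, ¬cosmic-ray hit) = 0.139989/0.190989 ≈ 0.7330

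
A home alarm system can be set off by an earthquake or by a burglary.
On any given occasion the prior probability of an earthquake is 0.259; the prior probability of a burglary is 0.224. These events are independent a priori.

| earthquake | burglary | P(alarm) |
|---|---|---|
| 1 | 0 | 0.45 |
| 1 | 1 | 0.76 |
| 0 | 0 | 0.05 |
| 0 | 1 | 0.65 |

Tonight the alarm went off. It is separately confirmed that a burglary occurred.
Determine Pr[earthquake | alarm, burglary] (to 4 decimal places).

Sum P(alarm|·) weighted by the priors over both values of earthquake:
  P(alarm | burglary) = 0.65·0.741 + 0.76·0.259
        = 0.481650 + 0.196840 = 0.678490
Configurations with earthquake contribute 0.196840, so
  P(earthquake | alarm, burglary) = 0.196840 / 0.678490 ≈ 0.2901

Pr[earthquake | alarm, burglary] ≈ 0.2901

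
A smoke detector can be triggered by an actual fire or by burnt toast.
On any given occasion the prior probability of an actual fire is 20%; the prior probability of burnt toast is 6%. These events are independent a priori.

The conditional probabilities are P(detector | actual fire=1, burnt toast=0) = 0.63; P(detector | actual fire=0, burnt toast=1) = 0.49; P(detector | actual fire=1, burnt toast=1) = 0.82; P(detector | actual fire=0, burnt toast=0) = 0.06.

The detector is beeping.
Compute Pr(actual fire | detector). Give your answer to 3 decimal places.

Weight on actual fire=true, given the evidence: 0.118440 + 0.009840 = 0.128280
Normalizer over all consistent configurations: 0.06·0.8·0.94 + 0.49·0.8·0.06 + 0.63·0.2·0.94 + 0.82·0.2·0.06 = 0.196920
P(actual fire | detector) = 0.128280/0.196920 ≈ 0.651

Pr(actual fire | detector) ≈ 0.651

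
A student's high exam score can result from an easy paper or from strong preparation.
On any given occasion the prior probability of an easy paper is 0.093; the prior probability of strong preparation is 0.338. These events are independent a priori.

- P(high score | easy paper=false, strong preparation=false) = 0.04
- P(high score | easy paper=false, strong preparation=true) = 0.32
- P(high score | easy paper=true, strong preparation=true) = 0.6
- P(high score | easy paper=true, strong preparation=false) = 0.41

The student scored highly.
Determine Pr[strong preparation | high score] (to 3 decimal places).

For the numerator, keep only strong preparation=true terms: 0.098101 + 0.018860 = 0.116961
Denominator P(high score): 0.04*0.907*0.662 + 0.32*0.907*0.338 + 0.41*0.093*0.662 + 0.6*0.093*0.338 = 0.166220
Posterior = 0.116961 / 0.166220 ≈ 0.704

Pr[strong preparation | high score] ≈ 0.704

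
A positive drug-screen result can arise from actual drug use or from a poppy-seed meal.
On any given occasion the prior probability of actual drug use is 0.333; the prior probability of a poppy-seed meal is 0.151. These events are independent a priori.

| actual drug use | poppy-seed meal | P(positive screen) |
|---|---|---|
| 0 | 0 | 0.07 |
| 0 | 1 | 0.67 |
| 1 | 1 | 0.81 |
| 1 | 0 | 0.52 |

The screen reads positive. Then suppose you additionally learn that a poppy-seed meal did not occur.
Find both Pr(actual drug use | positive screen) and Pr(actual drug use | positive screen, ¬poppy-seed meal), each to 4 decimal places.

Pr(actual drug use | positive screen) ≈ 0.6367; Pr(actual drug use | positive screen, ¬poppy-seed meal) ≈ 0.7876

For the numerator, keep only actual drug use=true terms: 0.147013 + 0.040729 = 0.187742
The normalizing constant is 0.07*0.667*0.849 + 0.67*0.667*0.151 + 0.52*0.333*0.849 + 0.81*0.333*0.151 = 0.294862
P(actual drug use | positive screen) = 0.187742/0.294862 ≈ 0.6367

With the extra evidence:
Weight on actual drug use=true, given the evidence: 0.52×0.333 = 0.173160
The normalizing constant is 0.07×0.667 + 0.52×0.333 = 0.219850
Posterior = 0.173160 / 0.219850 ≈ 0.7876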